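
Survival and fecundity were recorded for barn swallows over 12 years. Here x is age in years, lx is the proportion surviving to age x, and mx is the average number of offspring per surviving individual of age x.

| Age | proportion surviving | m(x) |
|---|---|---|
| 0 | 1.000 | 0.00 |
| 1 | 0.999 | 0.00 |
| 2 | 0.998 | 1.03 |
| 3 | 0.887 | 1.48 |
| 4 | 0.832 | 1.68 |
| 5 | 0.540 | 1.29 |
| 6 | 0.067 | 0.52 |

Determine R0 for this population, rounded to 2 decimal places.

4.47

lx·mx by age: 0, 0, 1.02794, 1.31276, 1.39776, 0.6966, 0.03484
R0 = Σ lx·mx = 4.4699 → 4.47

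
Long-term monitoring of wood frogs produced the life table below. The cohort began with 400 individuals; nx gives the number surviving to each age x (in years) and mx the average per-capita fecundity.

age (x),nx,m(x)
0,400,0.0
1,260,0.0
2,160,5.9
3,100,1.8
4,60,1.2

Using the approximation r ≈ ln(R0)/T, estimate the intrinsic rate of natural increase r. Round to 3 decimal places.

0.482

lx = nx/n0 = nx/400: 1, 0.65, 0.4, 0.25, 0.15
R0 = Σ lx·mx = 0 + 0 + 2.36 + 0.45 + 0.18 = 2.99
Σ x·lx·mx = 6.79; T = 6.79/2.99 = 2.2709…
r ≈ ln(R0)/T = ln(2.99)/2.2709… = 0.48231… → 0.482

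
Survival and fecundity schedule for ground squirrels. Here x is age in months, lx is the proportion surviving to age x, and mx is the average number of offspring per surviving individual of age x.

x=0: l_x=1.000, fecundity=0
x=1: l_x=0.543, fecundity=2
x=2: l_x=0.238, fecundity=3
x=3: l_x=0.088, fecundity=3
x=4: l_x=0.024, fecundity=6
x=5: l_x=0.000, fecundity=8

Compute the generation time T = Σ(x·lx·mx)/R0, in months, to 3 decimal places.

1.758

lx·mx: 0, 1.086, 0.714, 0.264, 0.144, 0 → R0 = 2.208
x·lx·mx: 0, 1.086, 1.428, 0.792, 0.576, 0 → Σ = 3.882
T = 3.882 / 2.208 = 1.758152… → 1.758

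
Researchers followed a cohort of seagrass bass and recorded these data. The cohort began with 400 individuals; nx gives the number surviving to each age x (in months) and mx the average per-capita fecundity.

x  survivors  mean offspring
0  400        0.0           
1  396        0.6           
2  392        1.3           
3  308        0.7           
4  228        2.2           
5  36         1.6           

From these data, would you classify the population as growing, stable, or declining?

lx = nx/n0 = nx/400: 1, 0.99, 0.98, 0.77, 0.57, 0.09
R0 = Σ lx·mx = 0 + 0.594 + 1.274 + 0.539 + 1.254 + 0.144 = 3.805
R0 > 1, so the population is growing.

growing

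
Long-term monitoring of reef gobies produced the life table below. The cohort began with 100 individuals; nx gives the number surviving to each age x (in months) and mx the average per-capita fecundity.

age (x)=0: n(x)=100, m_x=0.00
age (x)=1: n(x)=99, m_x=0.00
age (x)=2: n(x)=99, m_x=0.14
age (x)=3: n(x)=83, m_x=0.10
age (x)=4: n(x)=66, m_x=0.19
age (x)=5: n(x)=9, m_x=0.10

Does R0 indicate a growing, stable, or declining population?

declining

lx = nx/n0 = nx/100: 1, 0.99, 0.99, 0.83, 0.66, 0.09
R0 = Σ lx·mx = 0 + 0 + 0.1386 + 0.083 + 0.1254 + 0.009 = 0.356
R0 < 1, so the population is declining.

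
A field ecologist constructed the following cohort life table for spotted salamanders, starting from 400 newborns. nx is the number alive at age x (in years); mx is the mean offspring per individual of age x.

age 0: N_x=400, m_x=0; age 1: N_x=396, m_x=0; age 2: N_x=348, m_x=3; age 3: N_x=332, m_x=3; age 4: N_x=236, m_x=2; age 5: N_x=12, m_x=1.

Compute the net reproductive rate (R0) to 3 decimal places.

6.310

lx = nx/n0 = nx/400: 1, 0.99, 0.87, 0.83, 0.59, 0.03
lx·mx by age: 0, 0, 2.61, 2.49, 1.18, 0.03
R0 = Σ lx·mx = 6.31 → 6.310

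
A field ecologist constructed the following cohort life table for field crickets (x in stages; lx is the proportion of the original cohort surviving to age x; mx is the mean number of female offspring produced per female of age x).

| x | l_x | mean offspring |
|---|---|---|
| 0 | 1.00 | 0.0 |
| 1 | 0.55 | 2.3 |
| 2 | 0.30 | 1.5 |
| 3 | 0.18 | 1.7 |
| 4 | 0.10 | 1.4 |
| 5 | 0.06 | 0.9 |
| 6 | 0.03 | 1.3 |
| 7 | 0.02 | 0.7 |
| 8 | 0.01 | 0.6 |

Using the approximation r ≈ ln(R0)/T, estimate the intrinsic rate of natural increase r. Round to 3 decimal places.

0.435

R0 = Σ lx·mx = 0 + 1.265 + 0.45 + 0.306 + 0.14 + 0.054 + 0.039 + 0.014 + 0.006 = 2.274
Σ x·lx·mx = 4.293; T = 4.293/2.274 = 1.88786…
r ≈ ln(R0)/T = ln(2.274)/1.88786… = 0.43517… → 0.435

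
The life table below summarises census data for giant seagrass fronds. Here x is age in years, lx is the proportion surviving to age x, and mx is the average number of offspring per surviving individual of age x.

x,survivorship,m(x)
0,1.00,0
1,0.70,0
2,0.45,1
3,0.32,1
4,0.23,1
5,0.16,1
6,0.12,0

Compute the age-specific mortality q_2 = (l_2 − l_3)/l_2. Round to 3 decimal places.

q_2 = (l_2 − l_3) / l_2 = (0.45 − 0.32) / 0.45
     = 0.13 / 0.45 = 0.288889… → 0.289

0.289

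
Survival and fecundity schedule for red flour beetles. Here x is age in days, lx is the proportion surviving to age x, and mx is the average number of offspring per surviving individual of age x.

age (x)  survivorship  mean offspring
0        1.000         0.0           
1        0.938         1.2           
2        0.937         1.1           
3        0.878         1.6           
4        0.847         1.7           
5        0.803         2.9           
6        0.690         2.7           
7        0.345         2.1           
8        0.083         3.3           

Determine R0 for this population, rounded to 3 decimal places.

10.191

lx·mx by age: 0, 1.1256, 1.0307, 1.4048, 1.4399, 2.3287, 1.863, 0.7245, 0.2739
R0 = Σ lx·mx = 10.1911 → 10.191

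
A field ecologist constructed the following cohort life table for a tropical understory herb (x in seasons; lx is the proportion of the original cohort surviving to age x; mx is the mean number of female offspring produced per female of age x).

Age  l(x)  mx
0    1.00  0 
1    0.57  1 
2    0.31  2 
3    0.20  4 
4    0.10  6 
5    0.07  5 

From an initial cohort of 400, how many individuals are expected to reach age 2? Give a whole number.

124

Expected survivors = N0 · l_2 = 400 × 0.31 = 124 → 124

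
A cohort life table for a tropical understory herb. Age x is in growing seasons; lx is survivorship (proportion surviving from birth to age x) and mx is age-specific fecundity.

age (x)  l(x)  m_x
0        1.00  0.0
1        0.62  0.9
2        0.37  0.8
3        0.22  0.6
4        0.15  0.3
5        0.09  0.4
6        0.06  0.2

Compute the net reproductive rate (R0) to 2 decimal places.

1.08

lx·mx by age: 0, 0.558, 0.296, 0.132, 0.045, 0.036, 0.012
R0 = Σ lx·mx = 1.079 → 1.08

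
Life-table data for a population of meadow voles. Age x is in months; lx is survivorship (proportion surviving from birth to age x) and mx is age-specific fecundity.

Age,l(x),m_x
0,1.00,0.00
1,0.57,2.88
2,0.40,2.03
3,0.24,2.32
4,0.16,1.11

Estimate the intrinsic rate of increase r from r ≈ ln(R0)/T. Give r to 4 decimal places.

0.6546

R0 = Σ lx·mx = 0 + 1.6416 + 0.812 + 0.5568 + 0.1776 = 3.188
Σ x·lx·mx = 5.6464; T = 5.6464/3.188 = 1.77114…
r ≈ ln(R0)/T = ln(3.188)/1.77114… = 0.654602… → 0.6546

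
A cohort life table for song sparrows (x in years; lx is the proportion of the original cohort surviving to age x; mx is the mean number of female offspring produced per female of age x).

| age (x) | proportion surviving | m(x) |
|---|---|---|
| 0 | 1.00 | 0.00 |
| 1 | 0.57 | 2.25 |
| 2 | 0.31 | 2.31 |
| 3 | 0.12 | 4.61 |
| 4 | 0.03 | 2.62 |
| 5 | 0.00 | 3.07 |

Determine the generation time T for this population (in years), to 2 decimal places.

lx·mx: 0, 1.2825, 0.7161, 0.5532, 0.0786, 0 → R0 = 2.6304
x·lx·mx: 0, 1.2825, 1.4322, 1.6596, 0.3144, 0 → Σ = 4.6887
T = 4.6887 / 2.6304 = 1.782505… → 1.78

1.78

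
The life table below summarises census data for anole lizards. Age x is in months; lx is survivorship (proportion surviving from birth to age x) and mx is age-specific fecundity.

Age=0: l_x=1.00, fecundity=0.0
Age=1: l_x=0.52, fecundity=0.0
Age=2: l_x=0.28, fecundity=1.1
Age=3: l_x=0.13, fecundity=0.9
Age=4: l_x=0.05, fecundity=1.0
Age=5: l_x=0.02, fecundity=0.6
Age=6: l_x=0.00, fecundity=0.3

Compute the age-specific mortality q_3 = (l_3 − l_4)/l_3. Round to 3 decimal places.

0.615

q_3 = (l_3 − l_4) / l_3 = (0.13 − 0.05) / 0.13
     = 0.08 / 0.13 = 0.615385… → 0.615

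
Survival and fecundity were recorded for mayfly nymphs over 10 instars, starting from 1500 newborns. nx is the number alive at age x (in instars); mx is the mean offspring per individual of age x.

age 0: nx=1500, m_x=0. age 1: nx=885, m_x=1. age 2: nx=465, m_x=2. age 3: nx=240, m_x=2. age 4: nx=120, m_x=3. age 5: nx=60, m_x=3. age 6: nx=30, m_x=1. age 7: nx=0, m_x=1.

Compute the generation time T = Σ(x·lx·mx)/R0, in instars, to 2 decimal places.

2.34

lx = nx/n0 = nx/1500: 1, 0.59, 0.31, 0.16, 0.08, 0.04, 0.02, 0
lx·mx: 0, 0.59, 0.62, 0.32, 0.24, 0.12, 0.02, 0 → R0 = 1.91
x·lx·mx: 0, 0.59, 1.24, 0.96, 0.96, 0.6, 0.12, 0 → Σ = 4.47
T = 4.47 / 1.91 = 2.340314… → 2.34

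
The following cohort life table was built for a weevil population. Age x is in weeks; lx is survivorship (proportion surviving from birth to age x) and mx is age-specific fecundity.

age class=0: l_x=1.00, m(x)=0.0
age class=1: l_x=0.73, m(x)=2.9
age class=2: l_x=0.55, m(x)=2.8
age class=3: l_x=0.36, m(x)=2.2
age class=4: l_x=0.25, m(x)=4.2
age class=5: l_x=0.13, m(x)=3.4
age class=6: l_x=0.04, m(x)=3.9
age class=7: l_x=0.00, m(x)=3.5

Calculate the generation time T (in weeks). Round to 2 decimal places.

lx·mx: 0, 2.117, 1.54, 0.792, 1.05, 0.442, 0.156, 0 → R0 = 6.097
x·lx·mx: 0, 2.117, 3.08, 2.376, 4.2, 2.21, 0.936, 0 → Σ = 14.919
T = 14.919 / 6.097 = 2.446941… → 2.45

2.45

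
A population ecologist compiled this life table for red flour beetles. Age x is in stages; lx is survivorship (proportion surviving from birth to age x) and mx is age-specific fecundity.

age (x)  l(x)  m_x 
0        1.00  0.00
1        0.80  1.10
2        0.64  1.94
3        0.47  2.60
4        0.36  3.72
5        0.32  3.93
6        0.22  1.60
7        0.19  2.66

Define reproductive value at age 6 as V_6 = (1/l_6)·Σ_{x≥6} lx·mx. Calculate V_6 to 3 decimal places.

lx·mx for x ≥ 6: 0.352, 0.5054 → sum = 0.8574
V_6 = 0.8574 / l_6 = 0.8574 / 0.22 = 3.897273… → 3.897

3.897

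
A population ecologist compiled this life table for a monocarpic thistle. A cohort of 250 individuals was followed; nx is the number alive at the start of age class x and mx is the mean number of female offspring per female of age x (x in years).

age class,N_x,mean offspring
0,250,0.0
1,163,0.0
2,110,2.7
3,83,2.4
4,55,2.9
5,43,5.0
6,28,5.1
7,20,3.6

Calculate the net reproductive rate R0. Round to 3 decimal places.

lx = nx/n0 = nx/250: 1, 0.652, 0.44, 0.332, 0.22, 0.172, 0.112, 0.08
lx·mx by age: 0, 0, 1.188, 0.7968, 0.638, 0.86, 0.5712, 0.288
R0 = Σ lx·mx = 4.342 → 4.342

4.342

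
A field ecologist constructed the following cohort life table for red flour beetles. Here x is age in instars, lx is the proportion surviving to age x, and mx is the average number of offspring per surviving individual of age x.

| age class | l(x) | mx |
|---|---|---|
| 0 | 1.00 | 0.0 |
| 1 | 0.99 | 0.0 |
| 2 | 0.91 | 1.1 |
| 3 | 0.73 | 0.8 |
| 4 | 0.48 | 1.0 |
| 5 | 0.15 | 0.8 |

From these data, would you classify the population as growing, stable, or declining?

growing

R0 = Σ lx·mx = 0 + 0 + 1.001 + 0.584 + 0.48 + 0.12 = 2.185
R0 > 1, so the population is growing.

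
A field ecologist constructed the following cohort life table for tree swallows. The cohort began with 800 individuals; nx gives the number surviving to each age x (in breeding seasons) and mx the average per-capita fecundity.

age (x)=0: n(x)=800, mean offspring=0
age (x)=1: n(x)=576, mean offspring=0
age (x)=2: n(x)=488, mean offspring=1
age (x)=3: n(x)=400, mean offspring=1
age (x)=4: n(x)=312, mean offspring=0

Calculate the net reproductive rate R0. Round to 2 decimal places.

1.11

lx = nx/n0 = nx/800: 1, 0.72, 0.61, 0.5, 0.39
lx·mx by age: 0, 0, 0.61, 0.5, 0
R0 = Σ lx·mx = 1.11 → 1.11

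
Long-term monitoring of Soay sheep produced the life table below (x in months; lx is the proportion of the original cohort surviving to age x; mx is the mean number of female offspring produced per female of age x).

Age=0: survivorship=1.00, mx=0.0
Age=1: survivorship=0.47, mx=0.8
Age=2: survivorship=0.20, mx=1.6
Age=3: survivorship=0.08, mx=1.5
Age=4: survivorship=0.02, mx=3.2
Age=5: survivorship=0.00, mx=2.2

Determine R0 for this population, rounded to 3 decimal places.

0.880

lx·mx by age: 0, 0.376, 0.32, 0.12, 0.064, 0
R0 = Σ lx·mx = 0.88 → 0.880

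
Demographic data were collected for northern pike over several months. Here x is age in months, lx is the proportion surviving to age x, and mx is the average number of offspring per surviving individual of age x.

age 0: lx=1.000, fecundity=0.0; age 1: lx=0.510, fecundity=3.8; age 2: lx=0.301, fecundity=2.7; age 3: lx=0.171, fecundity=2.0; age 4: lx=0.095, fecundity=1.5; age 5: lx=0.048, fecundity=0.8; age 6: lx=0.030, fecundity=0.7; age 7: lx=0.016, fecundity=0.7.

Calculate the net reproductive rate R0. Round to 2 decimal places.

3.31

lx·mx by age: 0, 1.938, 0.8127, 0.342, 0.1425, 0.0384, 0.021, 0.0112
R0 = Σ lx·mx = 3.3058 → 3.31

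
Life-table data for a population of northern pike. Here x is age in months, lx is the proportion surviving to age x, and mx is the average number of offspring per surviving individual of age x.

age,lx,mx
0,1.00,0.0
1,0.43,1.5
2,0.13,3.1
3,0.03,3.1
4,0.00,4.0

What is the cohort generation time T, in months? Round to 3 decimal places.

1.516

lx·mx: 0, 0.645, 0.403, 0.093, 0 → R0 = 1.141
x·lx·mx: 0, 0.645, 0.806, 0.279, 0 → Σ = 1.73
T = 1.73 / 1.141 = 1.516214… → 1.516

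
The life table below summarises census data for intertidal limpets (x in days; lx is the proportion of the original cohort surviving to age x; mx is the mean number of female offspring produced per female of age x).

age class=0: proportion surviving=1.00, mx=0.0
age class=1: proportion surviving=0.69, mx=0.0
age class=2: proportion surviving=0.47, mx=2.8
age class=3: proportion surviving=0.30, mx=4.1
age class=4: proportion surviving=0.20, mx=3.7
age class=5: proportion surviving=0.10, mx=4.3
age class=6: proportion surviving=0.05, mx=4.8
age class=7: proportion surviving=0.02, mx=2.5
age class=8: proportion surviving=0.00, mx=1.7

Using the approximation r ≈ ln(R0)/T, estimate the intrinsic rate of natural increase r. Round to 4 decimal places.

R0 = Σ lx·mx = 0 + 0 + 1.316 + 1.23 + 0.74 + 0.43 + 0.24 + 0.05 + 0 = 4.006
Σ x·lx·mx = 13.222; T = 13.222/4.006 = 3.30055…
r ≈ ln(R0)/T = ln(4.006)/3.30055… = 0.420473… → 0.4205

0.4205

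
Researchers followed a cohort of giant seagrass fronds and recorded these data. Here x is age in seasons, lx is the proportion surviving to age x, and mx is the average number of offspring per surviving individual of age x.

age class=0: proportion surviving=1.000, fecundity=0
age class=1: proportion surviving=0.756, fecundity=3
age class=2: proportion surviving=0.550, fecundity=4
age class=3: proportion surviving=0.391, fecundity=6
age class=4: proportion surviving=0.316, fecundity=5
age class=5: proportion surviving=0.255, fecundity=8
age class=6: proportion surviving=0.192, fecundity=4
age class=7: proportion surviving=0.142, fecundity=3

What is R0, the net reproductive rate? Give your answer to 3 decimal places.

lx·mx by age: 0, 2.268, 2.2, 2.346, 1.58, 2.04, 0.768, 0.426
R0 = Σ lx·mx = 11.628 → 11.628

11.628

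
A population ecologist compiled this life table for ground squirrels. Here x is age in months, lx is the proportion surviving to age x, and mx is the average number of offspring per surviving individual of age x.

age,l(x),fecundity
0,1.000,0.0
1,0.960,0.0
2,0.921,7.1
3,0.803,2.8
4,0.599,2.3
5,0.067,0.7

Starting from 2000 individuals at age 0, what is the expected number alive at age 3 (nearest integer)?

1606

Expected survivors = N0 · l_3 = 2000 × 0.803 = 1606 → 1606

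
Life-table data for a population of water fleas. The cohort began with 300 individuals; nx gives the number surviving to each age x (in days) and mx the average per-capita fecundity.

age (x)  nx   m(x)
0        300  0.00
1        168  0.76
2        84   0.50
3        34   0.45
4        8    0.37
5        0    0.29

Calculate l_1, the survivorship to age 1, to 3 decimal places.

l_1 = n_1/n_0 = 168/300 = 0.56 → 0.560

0.560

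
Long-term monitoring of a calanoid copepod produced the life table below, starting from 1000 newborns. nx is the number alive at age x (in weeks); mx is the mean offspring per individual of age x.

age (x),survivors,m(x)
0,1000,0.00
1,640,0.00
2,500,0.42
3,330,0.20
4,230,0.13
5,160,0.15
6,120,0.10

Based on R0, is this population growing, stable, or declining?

lx = nx/n0 = nx/1000: 1, 0.64, 0.5, 0.33, 0.23, 0.16, 0.12
R0 = Σ lx·mx = 0 + 0 + 0.21 + 0.066 + 0.0299 + 0.024 + 0.012 = 0.3419
R0 < 1, so the population is declining.

declining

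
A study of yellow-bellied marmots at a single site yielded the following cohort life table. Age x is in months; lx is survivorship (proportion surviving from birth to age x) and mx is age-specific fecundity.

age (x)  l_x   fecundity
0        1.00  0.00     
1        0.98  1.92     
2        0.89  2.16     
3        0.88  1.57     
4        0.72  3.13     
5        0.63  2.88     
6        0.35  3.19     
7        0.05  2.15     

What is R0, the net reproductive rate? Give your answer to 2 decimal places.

lx·mx by age: 0, 1.8816, 1.9224, 1.3816, 2.2536, 1.8144, 1.1165, 0.1075
R0 = Σ lx·mx = 10.4776 → 10.48

10.48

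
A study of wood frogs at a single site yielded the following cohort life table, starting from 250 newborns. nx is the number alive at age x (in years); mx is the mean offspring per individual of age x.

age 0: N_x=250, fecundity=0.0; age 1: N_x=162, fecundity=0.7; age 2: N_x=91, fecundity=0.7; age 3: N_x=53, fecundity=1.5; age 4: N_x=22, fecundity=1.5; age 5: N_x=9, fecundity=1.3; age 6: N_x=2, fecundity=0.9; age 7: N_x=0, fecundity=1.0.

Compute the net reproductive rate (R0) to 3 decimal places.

lx = nx/n0 = nx/250: 1, 0.648, 0.364, 0.212, 0.088, 0.036, 0.008, 0
lx·mx by age: 0, 0.4536, 0.2548, 0.318, 0.132, 0.0468, 0.0072, 0
R0 = Σ lx·mx = 1.2124 → 1.212

1.212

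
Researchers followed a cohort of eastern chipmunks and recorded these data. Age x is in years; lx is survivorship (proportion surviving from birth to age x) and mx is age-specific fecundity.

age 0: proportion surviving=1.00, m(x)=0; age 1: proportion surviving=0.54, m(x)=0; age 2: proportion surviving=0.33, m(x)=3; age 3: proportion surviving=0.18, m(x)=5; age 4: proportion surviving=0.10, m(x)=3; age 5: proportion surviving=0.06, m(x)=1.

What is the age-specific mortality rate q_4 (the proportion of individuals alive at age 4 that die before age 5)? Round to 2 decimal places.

q_4 = (l_4 − l_5) / l_4 = (0.1 − 0.06) / 0.1
     = 0.04 / 0.1 = 0.4 → 0.40

0.40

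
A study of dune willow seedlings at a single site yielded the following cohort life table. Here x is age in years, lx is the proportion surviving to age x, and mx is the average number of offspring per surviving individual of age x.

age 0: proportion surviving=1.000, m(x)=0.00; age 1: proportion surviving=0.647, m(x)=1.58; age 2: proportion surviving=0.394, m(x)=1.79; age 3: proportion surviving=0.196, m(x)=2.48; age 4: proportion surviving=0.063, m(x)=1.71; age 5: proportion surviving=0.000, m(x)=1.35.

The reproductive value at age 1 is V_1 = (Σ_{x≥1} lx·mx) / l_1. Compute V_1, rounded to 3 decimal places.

lx·mx for x ≥ 1: 1.02226, 0.70526, 0.48608, 0.10773, 0 → sum = 2.32133
V_1 = 2.32133 / l_1 = 2.32133 / 0.647 = 3.587836… → 3.588

3.588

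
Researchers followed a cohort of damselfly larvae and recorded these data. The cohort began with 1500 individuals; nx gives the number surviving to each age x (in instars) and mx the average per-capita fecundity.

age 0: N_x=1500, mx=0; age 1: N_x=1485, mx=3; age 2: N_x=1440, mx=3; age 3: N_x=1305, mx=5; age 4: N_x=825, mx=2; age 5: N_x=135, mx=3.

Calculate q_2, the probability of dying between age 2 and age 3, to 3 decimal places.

lx = nx/n0 = nx/1500: 1, 0.99, 0.96, 0.87, 0.55, 0.09
q_2 = (l_2 − l_3) / l_2 = (0.96 − 0.87) / 0.96
     = 0.09 / 0.96 = 0.09375 → 0.094

0.094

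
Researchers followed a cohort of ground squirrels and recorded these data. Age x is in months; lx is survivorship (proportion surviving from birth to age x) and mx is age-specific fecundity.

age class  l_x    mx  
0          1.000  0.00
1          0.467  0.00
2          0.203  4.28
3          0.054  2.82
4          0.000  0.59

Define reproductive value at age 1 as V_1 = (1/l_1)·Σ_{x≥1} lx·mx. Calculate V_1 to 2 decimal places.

2.19

lx·mx for x ≥ 1: 0, 0.86884, 0.15228, 0 → sum = 1.02112
V_1 = 1.02112 / l_1 = 1.02112 / 0.467 = 2.186552… → 2.19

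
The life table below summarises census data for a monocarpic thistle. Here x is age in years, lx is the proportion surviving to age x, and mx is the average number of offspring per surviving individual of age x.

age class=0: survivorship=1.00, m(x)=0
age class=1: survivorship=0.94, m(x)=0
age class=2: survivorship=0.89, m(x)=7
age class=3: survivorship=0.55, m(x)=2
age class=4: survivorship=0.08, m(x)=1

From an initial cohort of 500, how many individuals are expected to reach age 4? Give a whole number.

40

Expected survivors = N0 · l_4 = 500 × 0.08 = 40 → 40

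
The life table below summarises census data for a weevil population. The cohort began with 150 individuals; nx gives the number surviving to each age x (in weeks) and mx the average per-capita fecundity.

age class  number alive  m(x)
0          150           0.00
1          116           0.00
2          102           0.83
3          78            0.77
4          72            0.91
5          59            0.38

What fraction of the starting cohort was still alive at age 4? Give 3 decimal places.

0.480

l_4 = n_4/n_0 = 72/150 = 0.48 → 0.480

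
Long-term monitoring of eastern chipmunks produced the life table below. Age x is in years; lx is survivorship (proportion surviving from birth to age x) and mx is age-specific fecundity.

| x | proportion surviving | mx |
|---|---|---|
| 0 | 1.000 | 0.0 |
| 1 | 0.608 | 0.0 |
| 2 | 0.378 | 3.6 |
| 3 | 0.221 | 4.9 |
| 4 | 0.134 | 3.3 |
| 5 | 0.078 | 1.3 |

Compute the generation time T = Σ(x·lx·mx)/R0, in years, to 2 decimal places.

2.76

lx·mx: 0, 0, 1.3608, 1.0829, 0.4422, 0.1014 → R0 = 2.9873
x·lx·mx: 0, 0, 2.7216, 3.2487, 1.7688, 0.507 → Σ = 8.2461
T = 8.2461 / 2.9873 = 2.760386… → 2.76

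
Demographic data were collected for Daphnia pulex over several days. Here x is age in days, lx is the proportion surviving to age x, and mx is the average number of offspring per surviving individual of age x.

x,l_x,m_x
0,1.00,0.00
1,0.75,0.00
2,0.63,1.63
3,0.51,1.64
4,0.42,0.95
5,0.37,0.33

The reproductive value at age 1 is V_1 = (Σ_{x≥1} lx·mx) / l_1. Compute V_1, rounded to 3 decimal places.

lx·mx for x ≥ 1: 0, 1.0269, 0.8364, 0.399, 0.1221 → sum = 2.3844
V_1 = 2.3844 / l_1 = 2.3844 / 0.75 = 3.1792 → 3.179

3.179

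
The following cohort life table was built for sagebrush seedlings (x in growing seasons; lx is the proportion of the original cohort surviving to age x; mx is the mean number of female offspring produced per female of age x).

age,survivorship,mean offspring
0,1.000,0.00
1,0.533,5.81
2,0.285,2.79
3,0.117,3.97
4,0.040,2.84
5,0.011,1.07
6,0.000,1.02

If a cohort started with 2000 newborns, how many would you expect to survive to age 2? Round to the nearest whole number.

Expected survivors = N0 · l_2 = 2000 × 0.285 = 570 → 570

570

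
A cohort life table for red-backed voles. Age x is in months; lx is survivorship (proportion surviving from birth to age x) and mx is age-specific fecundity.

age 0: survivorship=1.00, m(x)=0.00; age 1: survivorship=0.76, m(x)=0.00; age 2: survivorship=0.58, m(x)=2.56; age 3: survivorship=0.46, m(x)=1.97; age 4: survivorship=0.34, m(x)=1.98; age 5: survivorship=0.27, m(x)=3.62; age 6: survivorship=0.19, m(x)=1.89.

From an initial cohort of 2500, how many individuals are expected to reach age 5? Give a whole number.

675

Expected survivors = N0 · l_5 = 2500 × 0.27 = 675 → 675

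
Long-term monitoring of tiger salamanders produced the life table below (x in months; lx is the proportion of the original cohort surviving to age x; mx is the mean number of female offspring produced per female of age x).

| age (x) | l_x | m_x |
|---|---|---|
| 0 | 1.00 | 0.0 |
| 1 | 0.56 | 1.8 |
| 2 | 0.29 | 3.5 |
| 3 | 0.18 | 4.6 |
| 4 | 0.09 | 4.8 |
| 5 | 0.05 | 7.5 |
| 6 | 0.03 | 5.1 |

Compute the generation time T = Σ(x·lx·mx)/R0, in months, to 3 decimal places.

2.635

lx·mx: 0, 1.008, 1.015, 0.828, 0.432, 0.375, 0.153 → R0 = 3.811
x·lx·mx: 0, 1.008, 2.03, 2.484, 1.728, 1.875, 0.918 → Σ = 10.043
T = 10.043 / 3.811 = 2.635266… → 2.635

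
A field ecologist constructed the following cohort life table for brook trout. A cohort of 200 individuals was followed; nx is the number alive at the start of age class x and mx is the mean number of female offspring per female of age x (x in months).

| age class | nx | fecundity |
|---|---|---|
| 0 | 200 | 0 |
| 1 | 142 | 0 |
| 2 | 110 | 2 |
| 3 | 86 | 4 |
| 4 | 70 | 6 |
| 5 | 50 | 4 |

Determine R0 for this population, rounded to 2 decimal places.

5.92

lx = nx/n0 = nx/200: 1, 0.71, 0.55, 0.43, 0.35, 0.25
lx·mx by age: 0, 0, 1.1, 1.72, 2.1, 1
R0 = Σ lx·mx = 5.92 → 5.92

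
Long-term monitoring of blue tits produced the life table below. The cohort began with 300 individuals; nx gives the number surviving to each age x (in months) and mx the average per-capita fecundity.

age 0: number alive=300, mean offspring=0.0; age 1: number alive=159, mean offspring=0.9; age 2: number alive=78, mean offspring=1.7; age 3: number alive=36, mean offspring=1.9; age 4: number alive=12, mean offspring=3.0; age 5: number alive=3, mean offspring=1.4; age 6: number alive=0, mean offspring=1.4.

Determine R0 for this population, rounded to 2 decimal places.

1.28

lx = nx/n0 = nx/300: 1, 0.53, 0.26, 0.12, 0.04, 0.01, 0
lx·mx by age: 0, 0.477, 0.442, 0.228, 0.12, 0.014, 0
R0 = Σ lx·mx = 1.281 → 1.28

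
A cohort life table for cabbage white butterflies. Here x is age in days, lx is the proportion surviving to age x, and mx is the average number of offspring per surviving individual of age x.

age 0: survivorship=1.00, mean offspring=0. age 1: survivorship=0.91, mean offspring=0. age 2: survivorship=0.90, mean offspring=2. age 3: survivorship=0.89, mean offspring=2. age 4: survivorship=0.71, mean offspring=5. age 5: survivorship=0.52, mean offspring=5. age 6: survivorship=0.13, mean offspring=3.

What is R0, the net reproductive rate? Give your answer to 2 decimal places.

lx·mx by age: 0, 0, 1.8, 1.78, 3.55, 2.6, 0.39
R0 = Σ lx·mx = 10.12 → 10.12

10.12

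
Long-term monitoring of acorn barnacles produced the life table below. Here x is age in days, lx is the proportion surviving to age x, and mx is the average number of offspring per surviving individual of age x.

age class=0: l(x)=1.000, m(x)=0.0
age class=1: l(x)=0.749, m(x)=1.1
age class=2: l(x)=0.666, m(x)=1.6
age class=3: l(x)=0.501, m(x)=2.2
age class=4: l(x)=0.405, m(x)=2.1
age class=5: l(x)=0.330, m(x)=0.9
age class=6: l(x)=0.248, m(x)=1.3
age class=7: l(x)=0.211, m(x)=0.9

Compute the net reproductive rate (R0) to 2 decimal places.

lx·mx by age: 0, 0.8239, 1.0656, 1.1022, 0.8505, 0.297, 0.3224, 0.1899
R0 = Σ lx·mx = 4.6515 → 4.65

4.65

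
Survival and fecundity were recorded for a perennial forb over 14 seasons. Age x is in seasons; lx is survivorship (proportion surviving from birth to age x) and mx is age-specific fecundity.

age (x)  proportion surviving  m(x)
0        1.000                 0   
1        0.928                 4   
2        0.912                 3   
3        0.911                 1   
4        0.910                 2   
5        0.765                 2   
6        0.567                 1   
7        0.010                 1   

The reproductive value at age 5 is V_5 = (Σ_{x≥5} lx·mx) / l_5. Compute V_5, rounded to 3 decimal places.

lx·mx for x ≥ 5: 1.53, 0.567, 0.01 → sum = 2.107
V_5 = 2.107 / l_5 = 2.107 / 0.765 = 2.754248… → 2.754

2.754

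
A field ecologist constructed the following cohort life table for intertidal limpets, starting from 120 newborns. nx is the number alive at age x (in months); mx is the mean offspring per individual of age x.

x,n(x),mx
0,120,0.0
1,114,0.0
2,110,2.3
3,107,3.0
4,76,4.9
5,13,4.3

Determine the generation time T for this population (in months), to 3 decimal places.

lx = nx/n0 = nx/120: 1, 0.95, 0.91667…, 0.89167…, 0.63333…, 0.10833…
lx·mx: 0, 0, 2.108333…, 2.675…, 3.103333…, 0.465833… → R0 = 8.3525…
x·lx·mx: 0, 0, 4.216667…, 8.025…, 12.413333…, 2.329167… → Σ = 26.984167…
T = 26.984167… / 8.3525… = 3.230669… → 3.231

3.231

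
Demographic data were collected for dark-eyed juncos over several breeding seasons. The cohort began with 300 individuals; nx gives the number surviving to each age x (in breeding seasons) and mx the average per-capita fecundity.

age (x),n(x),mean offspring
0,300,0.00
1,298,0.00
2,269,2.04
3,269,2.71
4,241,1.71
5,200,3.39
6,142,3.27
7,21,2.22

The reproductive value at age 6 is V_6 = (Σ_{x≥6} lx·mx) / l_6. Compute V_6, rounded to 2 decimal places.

3.60

lx = nx/n0 = nx/300: 1, 0.99333…, 0.89667…, 0.89667…, 0.80333…, 0.66667…, 0.47333…, 0.07
lx·mx for x ≥ 6: 1.5478…, 0.1554 → sum = 1.7032…
V_6 = 1.7032… / l_6 = 1.7032… / 0.473333… = 3.59831… → 3.60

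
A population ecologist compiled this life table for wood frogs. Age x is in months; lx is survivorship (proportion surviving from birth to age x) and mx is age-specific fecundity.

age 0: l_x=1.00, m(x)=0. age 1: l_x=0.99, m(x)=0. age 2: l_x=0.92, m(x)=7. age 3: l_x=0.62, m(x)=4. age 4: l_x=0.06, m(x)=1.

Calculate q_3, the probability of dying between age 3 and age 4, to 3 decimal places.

q_3 = (l_3 − l_4) / l_3 = (0.62 − 0.06) / 0.62
     = 0.56 / 0.62 = 0.903226… → 0.903

0.903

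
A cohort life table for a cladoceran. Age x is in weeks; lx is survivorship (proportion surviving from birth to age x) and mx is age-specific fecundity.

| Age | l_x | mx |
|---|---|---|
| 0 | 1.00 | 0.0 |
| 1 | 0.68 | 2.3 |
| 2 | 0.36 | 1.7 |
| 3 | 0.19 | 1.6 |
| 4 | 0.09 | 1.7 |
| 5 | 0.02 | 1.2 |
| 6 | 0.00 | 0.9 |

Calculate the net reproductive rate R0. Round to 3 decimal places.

lx·mx by age: 0, 1.564, 0.612, 0.304, 0.153, 0.024, 0
R0 = Σ lx·mx = 2.657 → 2.657

2.657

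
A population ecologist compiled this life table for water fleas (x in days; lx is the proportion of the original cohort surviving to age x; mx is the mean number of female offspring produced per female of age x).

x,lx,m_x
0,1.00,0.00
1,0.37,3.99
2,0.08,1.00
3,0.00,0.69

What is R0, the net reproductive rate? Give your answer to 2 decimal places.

1.56

lx·mx by age: 0, 1.4763, 0.08, 0
R0 = Σ lx·mx = 1.5563 → 1.56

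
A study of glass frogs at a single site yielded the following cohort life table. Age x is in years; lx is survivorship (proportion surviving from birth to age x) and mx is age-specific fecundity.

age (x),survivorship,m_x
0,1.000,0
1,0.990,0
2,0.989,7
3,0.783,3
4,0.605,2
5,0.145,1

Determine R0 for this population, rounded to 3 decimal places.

10.627

lx·mx by age: 0, 0, 6.923, 2.349, 1.21, 0.145
R0 = Σ lx·mx = 10.627 → 10.627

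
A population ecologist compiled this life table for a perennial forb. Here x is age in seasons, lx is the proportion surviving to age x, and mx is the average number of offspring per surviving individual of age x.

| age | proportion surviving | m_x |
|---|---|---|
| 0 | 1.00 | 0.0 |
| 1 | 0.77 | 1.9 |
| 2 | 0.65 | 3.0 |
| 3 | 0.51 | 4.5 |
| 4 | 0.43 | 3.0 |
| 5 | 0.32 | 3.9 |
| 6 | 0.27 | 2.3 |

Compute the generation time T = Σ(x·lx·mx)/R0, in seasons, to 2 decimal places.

3.09

lx·mx: 0, 1.463, 1.95, 2.295, 1.29, 1.248, 0.621 → R0 = 8.867
x·lx·mx: 0, 1.463, 3.9, 6.885, 5.16, 6.24, 3.726 → Σ = 27.374
T = 27.374 / 8.867 = 3.087177… → 3.09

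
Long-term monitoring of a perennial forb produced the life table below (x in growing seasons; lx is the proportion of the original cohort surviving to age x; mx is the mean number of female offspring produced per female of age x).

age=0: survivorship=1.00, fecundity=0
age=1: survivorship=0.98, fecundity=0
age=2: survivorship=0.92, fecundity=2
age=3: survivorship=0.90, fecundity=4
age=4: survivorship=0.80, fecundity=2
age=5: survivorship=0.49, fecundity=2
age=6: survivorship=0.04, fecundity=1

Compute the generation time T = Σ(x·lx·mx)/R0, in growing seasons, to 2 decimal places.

lx·mx: 0, 0, 1.84, 3.6, 1.6, 0.98, 0.04 → R0 = 8.06
x·lx·mx: 0, 0, 3.68, 10.8, 6.4, 4.9, 0.24 → Σ = 26.02
T = 26.02 / 8.06 = 3.228288… → 3.23

3.23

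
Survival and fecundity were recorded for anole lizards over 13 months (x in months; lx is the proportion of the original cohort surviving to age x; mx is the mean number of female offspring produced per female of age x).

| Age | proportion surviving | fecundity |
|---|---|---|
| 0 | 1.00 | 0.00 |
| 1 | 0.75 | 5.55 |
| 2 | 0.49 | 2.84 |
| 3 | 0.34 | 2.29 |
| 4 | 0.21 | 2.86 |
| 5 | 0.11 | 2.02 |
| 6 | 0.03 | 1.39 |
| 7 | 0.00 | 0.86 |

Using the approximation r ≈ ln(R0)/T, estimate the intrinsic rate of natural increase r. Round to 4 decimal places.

1.0889

R0 = Σ lx·mx = 0 + 4.1625 + 1.3916 + 0.7786 + 0.6006 + 0.2222 + 0.0417 + 0 = 7.1972
Σ x·lx·mx = 13.0451; T = 13.0451/7.1972 = 1.81252…
r ≈ ln(R0)/T = ln(7.1972)/1.81252… = 1.088919… → 1.0889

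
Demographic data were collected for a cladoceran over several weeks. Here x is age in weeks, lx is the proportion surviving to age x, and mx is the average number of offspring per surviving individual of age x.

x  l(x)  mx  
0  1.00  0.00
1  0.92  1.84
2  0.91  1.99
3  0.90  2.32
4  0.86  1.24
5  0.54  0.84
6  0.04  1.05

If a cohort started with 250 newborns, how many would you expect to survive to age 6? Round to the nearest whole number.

10

Expected survivors = N0 · l_6 = 250 × 0.04 = 10 → 10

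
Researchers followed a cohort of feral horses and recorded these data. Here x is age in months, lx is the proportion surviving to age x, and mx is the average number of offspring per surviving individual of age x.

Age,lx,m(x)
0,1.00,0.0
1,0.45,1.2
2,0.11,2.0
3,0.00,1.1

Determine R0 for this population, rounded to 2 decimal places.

lx·mx by age: 0, 0.54, 0.22, 0
R0 = Σ lx·mx = 0.76 → 0.76

0.76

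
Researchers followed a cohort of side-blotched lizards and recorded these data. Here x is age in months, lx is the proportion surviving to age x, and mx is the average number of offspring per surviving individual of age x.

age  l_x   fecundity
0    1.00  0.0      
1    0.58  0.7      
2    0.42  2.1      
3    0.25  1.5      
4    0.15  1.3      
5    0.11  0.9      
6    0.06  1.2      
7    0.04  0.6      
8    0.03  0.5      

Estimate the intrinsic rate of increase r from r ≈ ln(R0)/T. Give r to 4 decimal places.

0.2840

R0 = Σ lx·mx = 0 + 0.406 + 0.882 + 0.375 + 0.195 + 0.099 + 0.072 + 0.024 + 0.015 = 2.068
Σ x·lx·mx = 5.29; T = 5.29/2.068 = 2.55803…
r ≈ ln(R0)/T = ln(2.068)/2.55803… = 0.28404… → 0.2840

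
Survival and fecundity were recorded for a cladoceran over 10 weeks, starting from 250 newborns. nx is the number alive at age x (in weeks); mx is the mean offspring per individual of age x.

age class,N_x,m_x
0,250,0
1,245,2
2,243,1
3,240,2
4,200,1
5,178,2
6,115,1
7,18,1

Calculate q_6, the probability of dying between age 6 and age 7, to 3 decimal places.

lx = nx/n0 = nx/250: 1, 0.98, 0.972, 0.96, 0.8, 0.712, 0.46, 0.072
q_6 = (l_6 − l_7) / l_6 = (0.46 − 0.072) / 0.46
     = 0.388 / 0.46 = 0.843478… → 0.843

0.843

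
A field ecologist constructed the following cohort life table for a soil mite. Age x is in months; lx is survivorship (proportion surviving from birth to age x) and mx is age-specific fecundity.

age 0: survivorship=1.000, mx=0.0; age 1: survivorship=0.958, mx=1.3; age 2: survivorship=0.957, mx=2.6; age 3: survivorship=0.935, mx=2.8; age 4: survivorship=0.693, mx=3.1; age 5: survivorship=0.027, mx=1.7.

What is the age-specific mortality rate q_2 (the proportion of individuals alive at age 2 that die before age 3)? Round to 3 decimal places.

0.023

q_2 = (l_2 − l_3) / l_2 = (0.957 − 0.935) / 0.957
     = 0.022 / 0.957 = 0.022989… → 0.023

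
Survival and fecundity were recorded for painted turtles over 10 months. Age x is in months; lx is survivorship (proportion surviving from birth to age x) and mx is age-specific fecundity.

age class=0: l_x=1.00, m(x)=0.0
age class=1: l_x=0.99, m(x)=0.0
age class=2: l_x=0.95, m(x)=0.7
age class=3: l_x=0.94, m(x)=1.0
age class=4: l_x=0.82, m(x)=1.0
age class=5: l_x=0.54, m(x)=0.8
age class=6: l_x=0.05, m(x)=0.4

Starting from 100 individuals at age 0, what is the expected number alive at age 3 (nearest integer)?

Expected survivors = N0 · l_3 = 100 × 0.94 = 94 → 94

94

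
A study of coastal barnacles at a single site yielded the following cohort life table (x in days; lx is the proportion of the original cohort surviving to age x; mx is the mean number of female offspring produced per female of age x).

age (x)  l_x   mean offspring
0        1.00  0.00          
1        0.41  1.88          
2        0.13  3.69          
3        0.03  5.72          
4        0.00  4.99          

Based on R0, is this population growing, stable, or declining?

growing

R0 = Σ lx·mx = 0 + 0.7708 + 0.4797 + 0.1716 + 0 = 1.4221
R0 > 1, so the population is growing.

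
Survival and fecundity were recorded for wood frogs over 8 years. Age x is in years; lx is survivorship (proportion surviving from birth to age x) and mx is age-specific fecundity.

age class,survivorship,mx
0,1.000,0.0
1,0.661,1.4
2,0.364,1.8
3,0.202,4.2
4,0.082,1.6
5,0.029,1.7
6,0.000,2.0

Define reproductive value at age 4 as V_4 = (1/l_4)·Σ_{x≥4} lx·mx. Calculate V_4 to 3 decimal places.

lx·mx for x ≥ 4: 0.1312, 0.0493, 0 → sum = 0.1805
V_4 = 0.1805 / l_4 = 0.1805 / 0.082 = 2.20122… → 2.201

2.201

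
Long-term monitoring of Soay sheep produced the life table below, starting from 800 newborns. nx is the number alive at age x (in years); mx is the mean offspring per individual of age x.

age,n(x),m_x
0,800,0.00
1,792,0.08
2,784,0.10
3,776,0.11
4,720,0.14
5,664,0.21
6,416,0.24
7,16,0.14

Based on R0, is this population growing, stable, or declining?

lx = nx/n0 = nx/800: 1, 0.99, 0.98, 0.97, 0.9, 0.83, 0.52, 0.02
R0 = Σ lx·mx = 0 + 0.0792 + 0.098 + 0.1067 + 0.126 + 0.1743 + 0.1248 + 0.0028 = 0.7118
R0 < 1, so the population is declining.

declining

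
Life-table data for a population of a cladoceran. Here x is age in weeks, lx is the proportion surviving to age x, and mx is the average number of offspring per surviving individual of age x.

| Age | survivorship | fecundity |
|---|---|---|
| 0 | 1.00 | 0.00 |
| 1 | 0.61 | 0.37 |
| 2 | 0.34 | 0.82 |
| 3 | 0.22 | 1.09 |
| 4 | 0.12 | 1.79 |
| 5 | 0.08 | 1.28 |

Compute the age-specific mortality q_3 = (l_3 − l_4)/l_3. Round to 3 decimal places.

q_3 = (l_3 − l_4) / l_3 = (0.22 − 0.12) / 0.22
     = 0.1 / 0.22 = 0.454545… → 0.455

0.455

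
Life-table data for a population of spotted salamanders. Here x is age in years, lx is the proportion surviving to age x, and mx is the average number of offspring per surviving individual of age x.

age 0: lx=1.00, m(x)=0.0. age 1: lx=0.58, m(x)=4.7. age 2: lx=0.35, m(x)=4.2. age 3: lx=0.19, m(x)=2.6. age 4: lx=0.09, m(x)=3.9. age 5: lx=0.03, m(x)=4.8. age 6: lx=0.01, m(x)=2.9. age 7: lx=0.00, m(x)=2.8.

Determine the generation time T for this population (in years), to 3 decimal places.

lx·mx: 0, 2.726, 1.47, 0.494, 0.351, 0.144, 0.029, 0 → R0 = 5.214
x·lx·mx: 0, 2.726, 2.94, 1.482, 1.404, 0.72, 0.174, 0 → Σ = 9.446
T = 9.446 / 5.214 = 1.811661… → 1.812

1.812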